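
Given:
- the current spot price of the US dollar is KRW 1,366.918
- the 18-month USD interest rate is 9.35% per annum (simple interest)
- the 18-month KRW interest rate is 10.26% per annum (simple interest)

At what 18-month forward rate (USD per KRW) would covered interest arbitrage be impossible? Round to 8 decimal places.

T = 18/12 years.
Growth of 1 KRW over T: 1 + 0.1026×18/12 = 1.153900.
USD accumulates by 1 + 0.0935×18/12 = 1.140250.
Forward (KRW per USD) = 1366.918 × 1.153900 / 1.140250 = 1383.281.
Invert for USD per KRW: 1 / 1383.281 = 0.00072292.

0.00072292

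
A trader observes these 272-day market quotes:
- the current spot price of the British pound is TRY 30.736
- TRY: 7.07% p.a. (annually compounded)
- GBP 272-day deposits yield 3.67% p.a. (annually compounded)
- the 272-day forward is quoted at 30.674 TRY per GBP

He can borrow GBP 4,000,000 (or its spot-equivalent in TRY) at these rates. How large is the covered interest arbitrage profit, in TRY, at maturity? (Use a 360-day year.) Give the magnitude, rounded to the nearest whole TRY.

T = 272/360 years.
Invest the GBP and cover forward: 4,000,000 × 1.02760636485 × 30.674 = TRY 126,083,190.54.
Convert at spot and invest in TRY: 4,000,000 × 30.736 × 1.05296921247 = TRY 129,456,246.86.
The quoted forward undervalues GBP, so borrow GBP, convert to TRY at spot, deposit the TRY at 7.07%, and buy GBP forward at 30.674 to cover the loan.
Profit = 129,456,246.86 − 126,083,190.54 = TRY 3,373,056.

TRY 3,373,056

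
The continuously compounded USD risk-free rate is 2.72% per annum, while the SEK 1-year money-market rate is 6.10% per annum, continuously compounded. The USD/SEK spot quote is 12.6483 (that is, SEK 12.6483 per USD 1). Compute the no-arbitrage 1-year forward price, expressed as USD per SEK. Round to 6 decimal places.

T = 1 year.
SEK accumulates by e^(0.0610×1) = 1.0628989.
USD accumulates by e^(0.0272×1) = 1.0275733.
Forward (SEK per USD) = 12.6483 × 1.0628989 / 1.0275733 = 13.08312.
Quoted the other way: 1/13.08312 = 0.076434 USD per SEK.

0.076434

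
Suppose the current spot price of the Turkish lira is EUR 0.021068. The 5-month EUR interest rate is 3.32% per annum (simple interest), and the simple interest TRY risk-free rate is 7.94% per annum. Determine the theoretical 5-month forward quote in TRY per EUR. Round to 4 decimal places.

T = 5/12 years.
EUR growth factor: 1 + 0.0332×5/12 = 1.01383333.
Growth of 1 TRY over T: 1 + 0.0794×5/12 = 1.03308333.
Forward (EUR per TRY) = 0.021068 × 1.01383333 / 1.03308333 = 0.020675429.
Quoted the other way: 1/0.020675429 = 48.3666 TRY per EUR.

48.3666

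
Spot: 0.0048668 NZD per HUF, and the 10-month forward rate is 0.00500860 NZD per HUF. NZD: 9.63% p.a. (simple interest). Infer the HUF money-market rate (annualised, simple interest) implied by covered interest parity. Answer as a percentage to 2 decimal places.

5.96%

T = 10/12 years.
CIP gives F = S · g_NZD/g_HUF, so g_NZD/g_HUF = 0.0050086/0.0048668 = 1.0291362.
NZD growth factor: 1 + 0.0963×10/12 = 1.080250.
So the HUF growth factor = 1.0496667.
r = (1.0496667 − 1)/(10/12) = 0.059600 → 5.96%.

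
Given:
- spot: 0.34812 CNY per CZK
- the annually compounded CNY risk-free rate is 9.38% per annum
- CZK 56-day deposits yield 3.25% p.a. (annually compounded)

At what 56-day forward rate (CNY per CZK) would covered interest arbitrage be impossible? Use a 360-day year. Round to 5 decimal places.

0.35126

T = 56/360 years.
CNY growth factor: (1 + 0.0938)^(56/360) = 1.0140445.
CZK accumulates by (1 + 0.0325)^(56/360) = 1.0049875.
CIP: F = S · (grow CNY)/(grow CZK) = 0.34812 × 1.0140445/1.0049875 = 0.3512573 CNY per CZK.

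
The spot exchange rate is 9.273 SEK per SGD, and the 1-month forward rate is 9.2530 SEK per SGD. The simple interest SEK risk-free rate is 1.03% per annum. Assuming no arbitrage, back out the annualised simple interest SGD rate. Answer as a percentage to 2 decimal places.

3.63%

T = 1/12 years.
F/S = 9.253/9.273 = 0.9978432 = (growth of SEK) / (growth of SGD).
SEK growth factor: 1 + 0.0103×1/12 = 1.0008583.
Hence g_SGD = 1.0030216.
(1.0030216 − 1)/T = 0.036259, i.e. 3.63%.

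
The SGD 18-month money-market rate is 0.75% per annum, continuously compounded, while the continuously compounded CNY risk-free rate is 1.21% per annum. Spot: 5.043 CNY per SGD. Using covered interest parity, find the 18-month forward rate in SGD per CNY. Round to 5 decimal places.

T = 18/12 years.
Growth of 1 CNY over T: e^(0.0121×18/12) = 1.0183157.
SGD growth factor: e^(0.0075×18/12) = 1.0113135.
Forward (CNY per SGD) = 5.043 × 1.0183157 / 1.0113135 = 5.077917.
Quoted the other way: 1/5.077917 = 0.19693 SGD per CNY.

0.19693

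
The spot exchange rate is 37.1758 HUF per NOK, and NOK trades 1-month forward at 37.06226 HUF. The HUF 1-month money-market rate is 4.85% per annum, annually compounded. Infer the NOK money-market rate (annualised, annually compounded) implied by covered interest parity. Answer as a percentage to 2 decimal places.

T = 1/12 years.
CIP gives F = S · g_HUF/g_NOK, so g_HUF/g_NOK = 37.06226/37.1758 = 0.9969459.
The HUF side grows by (1 + 0.0485)^(1/12) = 1.0039545.
Hence g_NOK = 1.0070301.
r = 1.0070301^(12/1) − 1 = 0.087701 → 8.77%.

8.77%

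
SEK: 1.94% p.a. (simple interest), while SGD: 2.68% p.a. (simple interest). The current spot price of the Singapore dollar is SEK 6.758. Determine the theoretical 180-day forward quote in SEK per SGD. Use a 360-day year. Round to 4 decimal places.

T = 180/360 years.
Growth of 1 SEK over T: 1 + 0.0194×180/360 = 1.009700.
SGD accumulates by 1 + 0.0268×180/360 = 1.013400.
CIP: F = S · (grow SEK)/(grow SGD) = 6.758 × 1.009700/1.013400 = 6.733326 SEK per SGD.

6.7333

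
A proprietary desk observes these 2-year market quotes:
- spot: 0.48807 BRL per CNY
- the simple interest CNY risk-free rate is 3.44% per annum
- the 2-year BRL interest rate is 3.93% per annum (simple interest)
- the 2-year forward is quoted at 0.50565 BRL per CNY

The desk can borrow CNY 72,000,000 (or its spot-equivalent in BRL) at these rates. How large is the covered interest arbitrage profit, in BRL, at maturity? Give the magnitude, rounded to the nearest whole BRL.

BRL 1,008,462

T = 2 years.
Keep in CNY, deliver into the forward: 72,000,000·1.068800·0.50565 = BRL 38,911,587.84.
Swap to BRL now, deposit: 72,000,000·0.48807·1.078600 = BRL 37,903,125.74.
The quoted forward overvalues CNY, so borrow BRL, buy CNY at spot, deposit the CNY at 3.44%, and sell the proceeds forward at 0.50565.
Arbitrage profit = |38,911,587.84 − 37,903,125.74| = BRL 1,008,462.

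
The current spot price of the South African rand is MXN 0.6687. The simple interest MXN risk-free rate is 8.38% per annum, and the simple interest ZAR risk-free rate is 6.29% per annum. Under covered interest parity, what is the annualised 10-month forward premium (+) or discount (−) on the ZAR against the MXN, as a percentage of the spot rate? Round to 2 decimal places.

+1.99%

T = 10/12 years.
No-arbitrage forward: 0.6687 × 1.0698333 / 1.0524167 = 0.6797664 MXN/ZAR.
(F − S)/S ÷ T = (0.6797664 − 0.6687)/0.6687/(10/12) = 0.019859 → 1.99%.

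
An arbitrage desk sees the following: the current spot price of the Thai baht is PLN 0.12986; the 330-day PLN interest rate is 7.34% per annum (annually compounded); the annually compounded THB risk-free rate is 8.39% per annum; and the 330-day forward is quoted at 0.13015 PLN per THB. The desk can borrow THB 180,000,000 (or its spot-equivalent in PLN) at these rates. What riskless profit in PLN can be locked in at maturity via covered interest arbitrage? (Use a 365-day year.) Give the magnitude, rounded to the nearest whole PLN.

T = 330/365 years.
Invest the THB and cover forward: 180,000,000 × 1.0755586218 × 0.13015 = PLN 25,197,111.83.
Convert at spot and invest in PLN: 180,000,000 × 0.12986 × 1.0661341368 = PLN 24,920,672.22.
The quoted forward overvalues THB, so borrow PLN, buy THB at spot, deposit the THB at 8.39%, and sell the proceeds forward at 0.13015.
Profit = 25,197,111.83 − 24,920,672.22 = PLN 276,440.

PLN 276,440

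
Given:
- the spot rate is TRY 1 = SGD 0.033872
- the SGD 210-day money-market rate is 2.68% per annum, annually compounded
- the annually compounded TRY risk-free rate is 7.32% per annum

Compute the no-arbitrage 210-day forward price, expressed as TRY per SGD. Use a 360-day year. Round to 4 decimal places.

30.2940

T = 210/360 years.
Growth of 1 SGD over T: (1 + 0.0268)^(210/360) = 1.01554713.
Growth of 1 TRY over T: (1 + 0.0732)^(210/360) = 1.04207039.
So F = 0.033872 × 1.01554713 / 1.04207039 = 0.033009874 (SGD/TRY).
Invert for TRY per SGD: 1 / 0.033009874 = 30.2940.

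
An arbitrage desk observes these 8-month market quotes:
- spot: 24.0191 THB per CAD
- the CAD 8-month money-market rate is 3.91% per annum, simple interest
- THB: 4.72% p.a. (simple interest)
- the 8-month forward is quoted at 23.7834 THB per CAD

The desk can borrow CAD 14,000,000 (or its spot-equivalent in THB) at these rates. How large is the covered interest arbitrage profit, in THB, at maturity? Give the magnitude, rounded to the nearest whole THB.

T = 8/12 years.
Keep in CAD, deliver into the forward: 14,000,000·1.02606666667·23.7834 = THB 341,646,955.44.
Swap to THB now, deposit: 14,000,000·24.0191·1.03146666667 = THB 346,848,614.19.
The quoted forward undervalues CAD, so borrow CAD, convert to THB at spot, deposit the THB at 4.72%, and buy CAD forward at 23.7834 to cover the loan.
Arbitrage profit = |341,646,955.44 − 346,848,614.19| = THB 5,201,659.

THB 5,201,659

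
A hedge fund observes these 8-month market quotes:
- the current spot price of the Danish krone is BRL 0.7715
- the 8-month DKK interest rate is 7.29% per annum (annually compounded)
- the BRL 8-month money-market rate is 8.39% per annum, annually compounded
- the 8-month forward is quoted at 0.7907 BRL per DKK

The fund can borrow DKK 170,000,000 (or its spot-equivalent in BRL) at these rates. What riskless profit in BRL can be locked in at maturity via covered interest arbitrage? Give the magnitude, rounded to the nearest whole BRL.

BRL 2,482,854

T = 8/12 years.
Invest the DKK and cover forward: 170,000,000 × 1.04802786586 × 0.7907 = BRL 140,874,857.70.
Convert at spot and invest in BRL: 170,000,000 × 0.7715 × 1.05517901172 = BRL 138,392,003.28.
The quoted forward overvalues DKK, so borrow BRL, buy DKK at spot, deposit the DKK at 7.29%, and sell the proceeds forward at 0.7907.
Arbitrage profit = |140,874,857.70 − 138,392,003.28| = BRL 2,482,854.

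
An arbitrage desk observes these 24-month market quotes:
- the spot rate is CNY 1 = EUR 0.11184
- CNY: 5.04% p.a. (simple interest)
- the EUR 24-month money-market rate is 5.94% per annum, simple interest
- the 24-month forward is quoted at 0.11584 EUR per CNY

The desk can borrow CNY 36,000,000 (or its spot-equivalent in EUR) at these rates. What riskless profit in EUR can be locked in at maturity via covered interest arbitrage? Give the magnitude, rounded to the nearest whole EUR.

T = 2 years.
Keep in CNY, deliver into the forward: 36,000,000·1.100800·0.11584 = EUR 4,590,600.19.
Swap to EUR now, deposit: 36,000,000·0.11184·1.118800 = EUR 4,504,557.31.
The quoted forward overvalues CNY, so borrow EUR, buy CNY at spot, deposit the CNY at 5.04%, and sell the proceeds forward at 0.11584.
Profit = 4,590,600.19 − 4,504,557.31 = EUR 86,043.

EUR 86,043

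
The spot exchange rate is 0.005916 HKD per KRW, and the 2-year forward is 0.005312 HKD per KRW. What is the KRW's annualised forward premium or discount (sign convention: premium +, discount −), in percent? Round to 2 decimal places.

-5.10%

T = 2 years.
KRW trades forward at -10.20960% vs spot over the period.
Per annum: -0.1020960 / 2 = -0.051048 = -5.10%.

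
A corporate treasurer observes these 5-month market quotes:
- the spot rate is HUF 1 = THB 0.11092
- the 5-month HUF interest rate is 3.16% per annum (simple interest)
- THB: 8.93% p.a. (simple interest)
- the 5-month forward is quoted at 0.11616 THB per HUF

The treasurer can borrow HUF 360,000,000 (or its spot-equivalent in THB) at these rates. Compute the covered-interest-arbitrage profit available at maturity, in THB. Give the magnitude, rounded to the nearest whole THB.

THB 951,225

T = 5/12 years.
Invest the HUF and cover forward: 360,000,000 × 1.0131666667 × 0.11616 = THB 42,368,198.40.
Convert at spot and invest in THB: 360,000,000 × 0.11092 × 1.0372083333 = THB 41,416,973.40.
The quoted forward overvalues HUF, so borrow THB, buy HUF at spot, deposit the HUF at 3.16%, and sell the proceeds forward at 0.11616.
Arbitrage profit = |42,368,198.40 − 41,416,973.40| = THB 951,225.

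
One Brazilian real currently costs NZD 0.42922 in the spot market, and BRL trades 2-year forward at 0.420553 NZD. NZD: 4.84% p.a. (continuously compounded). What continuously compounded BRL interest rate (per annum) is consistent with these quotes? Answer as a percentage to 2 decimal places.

5.86%

T = 2 years.
By CIP, F/S equals the NZD-to-BRL growth ratio: 0.420553/0.42922 = 0.9798076.
The NZD side grows by e^(0.0484×2) = 1.101640.
That pins the BRL growth at 1.1243432.
r = ln(1.1243432)/2 = 0.058600 → 5.86%.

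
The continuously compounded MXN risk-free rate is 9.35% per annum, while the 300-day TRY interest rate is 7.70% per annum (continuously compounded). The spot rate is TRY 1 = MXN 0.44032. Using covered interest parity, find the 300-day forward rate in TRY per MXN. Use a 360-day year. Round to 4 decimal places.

T = 300/360 years.
MXN growth factor: e^(0.0935×300/360) = 1.0810326.
Growth of 1 TRY over T: e^(0.0770×300/360) = 1.0662701.
Forward (MXN per TRY) = 0.44032 × 1.0810326 / 1.0662701 = 0.4464162.
Invert for TRY per MXN: 1 / 0.4464162 = 2.2401.

2.2401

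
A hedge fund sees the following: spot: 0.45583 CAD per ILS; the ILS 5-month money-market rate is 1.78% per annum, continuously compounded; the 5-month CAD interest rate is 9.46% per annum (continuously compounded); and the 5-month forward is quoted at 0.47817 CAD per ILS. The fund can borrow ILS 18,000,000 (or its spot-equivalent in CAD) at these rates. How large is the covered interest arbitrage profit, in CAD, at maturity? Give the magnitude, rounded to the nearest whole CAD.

CAD 136,323

T = 5/12 years.
Route A — deposit ILS, sell forward: 18,000,000 × 1.007444238 × 0.47817 = CAD 8,671,133.00.
Route B — convert at spot, deposit CAD: 18,000,000 × 0.45583 × 1.040203812 = CAD 8,534,809.87.
The quoted forward overvalues ILS, so borrow CAD, buy ILS at spot, deposit the ILS at 1.78%, and sell the proceeds forward at 0.47817.
Arbitrage profit = |8,671,133.00 − 8,534,809.87| = CAD 136,323.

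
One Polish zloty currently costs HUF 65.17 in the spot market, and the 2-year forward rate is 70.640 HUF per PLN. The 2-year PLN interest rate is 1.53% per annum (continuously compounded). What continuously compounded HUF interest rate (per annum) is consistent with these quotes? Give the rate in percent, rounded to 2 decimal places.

5.56%

T = 2 years.
By CIP, F/S equals the HUF-to-PLN growth ratio: 70.64/65.17 = 1.0839343.
PLN growth factor: e^(0.0153×2) = 1.031073.
Hence g_HUF = 1.1176154.
Take logs: ln 1.1176154 / 2 = 0.055599, so 5.56%.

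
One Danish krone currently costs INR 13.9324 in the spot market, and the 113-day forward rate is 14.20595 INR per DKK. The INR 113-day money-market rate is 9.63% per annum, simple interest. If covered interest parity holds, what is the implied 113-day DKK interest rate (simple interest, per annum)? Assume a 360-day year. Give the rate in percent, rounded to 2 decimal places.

T = 113/360 years.
By CIP, F/S equals the INR-to-DKK growth ratio: 14.20595/13.9324 = 1.0196341.
INR growth factor: 1 + 0.0963×113/360 = 1.0302275.
Hence g_DKK = 1.0103894.
(1.0103894 − 1)/T = 0.033099, i.e. 3.31%.

3.31%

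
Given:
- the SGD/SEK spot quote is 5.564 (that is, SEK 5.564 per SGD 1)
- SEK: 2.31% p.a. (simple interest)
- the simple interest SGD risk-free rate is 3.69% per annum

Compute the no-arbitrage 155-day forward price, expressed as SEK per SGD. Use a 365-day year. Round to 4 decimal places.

T = 155/365 years.
Growth of 1 SEK over T: 1 + 0.0231×155/365 = 1.0098096.
SGD growth factor: 1 + 0.0369×155/365 = 1.0156699.
Forward (SEK per SGD) = 5.564 × 1.0098096 / 1.0156699 = 5.531896.

5.5319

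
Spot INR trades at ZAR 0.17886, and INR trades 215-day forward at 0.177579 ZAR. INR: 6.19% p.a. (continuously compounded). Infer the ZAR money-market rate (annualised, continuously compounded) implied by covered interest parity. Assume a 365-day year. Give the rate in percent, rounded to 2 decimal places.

4.97%

T = 215/365 years.
F/S = 0.177579/0.17886 = 0.9928380 = (growth of ZAR) / (growth of INR).
The INR side grows by e^(0.0619×215/365) = 1.0371345.
Hence g_ZAR = 1.0297065.
r = ln(1.0297065)/(215/365) = 0.049697 → 4.97%.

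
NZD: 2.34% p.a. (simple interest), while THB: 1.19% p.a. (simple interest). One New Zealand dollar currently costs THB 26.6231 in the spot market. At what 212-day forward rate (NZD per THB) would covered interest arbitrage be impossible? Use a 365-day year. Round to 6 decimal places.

0.037811

T = 212/365 years.
Growth of 1 THB over T: 1 + 0.0119×212/365 = 1.0069118.
NZD growth factor: 1 + 0.0234×212/365 = 1.0135912.
Forward (THB per NZD) = 26.6231 × 1.0069118 / 1.0135912 = 26.44766.
Invert for NZD per THB: 1 / 26.44766 = 0.037811.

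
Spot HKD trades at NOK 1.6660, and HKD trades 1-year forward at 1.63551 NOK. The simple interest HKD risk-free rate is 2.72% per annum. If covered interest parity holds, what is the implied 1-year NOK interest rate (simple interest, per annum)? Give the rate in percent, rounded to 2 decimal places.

T = 1 year.
By CIP, F/S equals the NOK-to-HKD growth ratio: 1.63551/1.666 = 0.9816987.
The HKD side grows by 1 + 0.0272×1 = 1.027200.
That pins the NOK growth at 1.0084009.
(1.0084009 − 1)/T = 0.008401, i.e. 0.84%.

0.84%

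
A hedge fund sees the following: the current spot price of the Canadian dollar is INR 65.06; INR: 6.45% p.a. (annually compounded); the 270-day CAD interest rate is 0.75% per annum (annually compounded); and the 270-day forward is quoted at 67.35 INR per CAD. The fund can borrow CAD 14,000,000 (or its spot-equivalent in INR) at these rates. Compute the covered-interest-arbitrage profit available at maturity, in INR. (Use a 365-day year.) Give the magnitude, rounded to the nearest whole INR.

T = 270/365 years.
Keep in CAD, deliver into the forward: 14,000,000·1.00554254725·67.35 = INR 948,126,067.80.
Swap to INR now, deposit: 14,000,000·65.06·1.04732231134 = INR 953,943,054.06.
The quoted forward undervalues CAD, so borrow CAD, convert to INR at spot, deposit the INR at 6.45%, and buy CAD forward at 67.35 to cover the loan.
The gap between the two covered legs is INR 5,816,986.

INR 5,816,986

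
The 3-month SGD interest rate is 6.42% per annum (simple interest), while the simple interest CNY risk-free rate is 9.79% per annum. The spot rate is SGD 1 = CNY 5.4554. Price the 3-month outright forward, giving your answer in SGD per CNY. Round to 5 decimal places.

0.18180

T = 3/12 years.
Growth of 1 CNY over T: 1 + 0.0979×3/12 = 1.024475.
SGD accumulates by 1 + 0.0642×3/12 = 1.016050.
Forward (CNY per SGD) = 5.4554 × 1.024475 / 1.016050 = 5.500636.
Quoted the other way: 1/5.500636 = 0.18180 SGD per CNY.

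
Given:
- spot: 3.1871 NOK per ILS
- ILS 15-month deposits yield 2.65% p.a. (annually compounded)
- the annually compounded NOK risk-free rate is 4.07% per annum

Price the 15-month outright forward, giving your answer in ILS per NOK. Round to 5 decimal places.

T = 15/12 years.
NOK growth factor: (1 + 0.0407)^(15/12) = 1.0511312.
Growth of 1 ILS over T: (1 + 0.0265)^(15/12) = 1.033234.
So F = 3.1871 × 1.0511312 / 1.033234 = 3.242305 (NOK/ILS).
Quoted the other way: 1/3.242305 = 0.30842 ILS per NOK.

0.30842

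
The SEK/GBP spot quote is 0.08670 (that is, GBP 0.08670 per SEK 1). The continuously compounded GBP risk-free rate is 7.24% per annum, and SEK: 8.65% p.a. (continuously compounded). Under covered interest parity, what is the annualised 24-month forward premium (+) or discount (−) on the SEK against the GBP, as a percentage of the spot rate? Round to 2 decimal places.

-1.39%

T = 2 years.
No-arbitrage forward: 0.0867 × 1.1558084 / 1.1888661 = 0.08428921 GBP/SEK.
(F − S)/S ÷ T = (0.08428921 − 0.0867)/0.0867/2 = -0.013903 → -1.39%.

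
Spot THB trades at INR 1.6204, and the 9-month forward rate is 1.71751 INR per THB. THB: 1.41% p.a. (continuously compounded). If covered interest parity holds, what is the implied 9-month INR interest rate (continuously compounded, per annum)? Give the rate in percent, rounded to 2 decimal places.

T = 9/12 years.
F/S = 1.71751/1.6204 = 1.0599296 = (growth of INR) / (growth of THB).
THB growth factor: e^(0.0141×9/12) = 1.0106311.
So the INR growth factor = 1.0711978.
Take logs: ln 1.0711978 / (9/12) = 0.091703, so 9.17%.

9.17%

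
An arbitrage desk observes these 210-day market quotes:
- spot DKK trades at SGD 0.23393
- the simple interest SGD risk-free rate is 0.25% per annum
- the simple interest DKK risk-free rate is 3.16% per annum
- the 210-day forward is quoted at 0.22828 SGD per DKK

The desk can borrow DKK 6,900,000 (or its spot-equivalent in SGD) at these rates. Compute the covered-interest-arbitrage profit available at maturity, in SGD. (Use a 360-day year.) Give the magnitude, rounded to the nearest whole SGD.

SGD 12,304

T = 210/360 years.
Route A — deposit DKK, sell forward: 6,900,000 × 1.018433333 × 0.22828 = SGD 1,604,166.93.
Route B — convert at spot, deposit SGD: 6,900,000 × 0.23393 × 1.001458333 = SGD 1,616,470.92.
The quoted forward undervalues DKK, so borrow DKK, convert to SGD at spot, deposit the SGD at 0.25%, and buy DKK forward at 0.22828 to cover the loan.
The gap between the two covered legs is SGD 12,304.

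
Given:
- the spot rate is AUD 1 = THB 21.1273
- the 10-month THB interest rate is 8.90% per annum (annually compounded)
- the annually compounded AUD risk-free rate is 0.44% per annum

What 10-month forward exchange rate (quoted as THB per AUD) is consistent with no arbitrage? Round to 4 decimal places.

T = 10/12 years.
Growth of 1 THB over T: (1 + 0.0890)^(10/12) = 1.07363477.
AUD growth factor: (1 + 0.0044)^(10/12) = 1.00366532.
CIP: F = S · (grow THB)/(grow AUD) = 21.1273 × 1.07363477/1.00366532 = 22.600167 THB per AUD.

22.6002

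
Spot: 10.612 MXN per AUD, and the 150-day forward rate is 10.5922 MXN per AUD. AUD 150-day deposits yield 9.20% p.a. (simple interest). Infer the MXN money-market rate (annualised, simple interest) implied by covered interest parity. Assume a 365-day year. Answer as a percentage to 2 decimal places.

8.73%

T = 150/365 years.
By CIP, F/S equals the MXN-to-AUD growth ratio: 10.5922/10.612 = 0.9981342.
AUD growth factor: 1 + 0.0920×150/365 = 1.0378082.
So the MXN growth factor = 1.0358719.
r = (1.0358719 − 1)/(150/365) = 0.087288 → 8.73%.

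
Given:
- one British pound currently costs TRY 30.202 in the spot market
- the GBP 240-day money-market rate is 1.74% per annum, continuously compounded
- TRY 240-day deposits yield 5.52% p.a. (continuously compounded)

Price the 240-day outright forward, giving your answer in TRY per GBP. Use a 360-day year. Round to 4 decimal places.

30.9728

T = 240/360 years.
TRY growth factor: e^(0.0552×240/360) = 1.0374855.
GBP accumulates by e^(0.0174×240/360) = 1.01166754.
Forward (TRY per GBP) = 30.202 × 1.0374855 / 1.01166754 = 30.972761.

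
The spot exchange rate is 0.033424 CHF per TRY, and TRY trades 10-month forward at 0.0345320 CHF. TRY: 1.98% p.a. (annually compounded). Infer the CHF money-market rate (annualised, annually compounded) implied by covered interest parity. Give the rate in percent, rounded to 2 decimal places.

T = 10/12 years.
By CIP, F/S equals the CHF-to-TRY growth ratio: 0.034532/0.033424 = 1.0331498.
TRY growth factor: (1 + 0.0198)^(10/12) = 1.016473.
That pins the CHF growth at 1.0501689.
r = 1.0501689^(12/10) − 1 = 0.060501 → 6.05%.

6.05%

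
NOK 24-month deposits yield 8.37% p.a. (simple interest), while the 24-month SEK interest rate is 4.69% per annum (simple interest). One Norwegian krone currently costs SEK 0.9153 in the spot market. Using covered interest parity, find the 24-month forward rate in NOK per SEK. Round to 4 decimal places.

T = 2 years.
Growth of 1 SEK over T: 1 + 0.0469×2 = 1.093800.
NOK accumulates by 1 + 0.0837×2 = 1.167400.
CIP: F = S · (grow SEK)/(grow NOK) = 0.9153 × 1.093800/1.167400 = 0.8575939 SEK per NOK.
Quoted the other way: 1/0.8575939 = 1.1661 NOK per SEK.

1.1661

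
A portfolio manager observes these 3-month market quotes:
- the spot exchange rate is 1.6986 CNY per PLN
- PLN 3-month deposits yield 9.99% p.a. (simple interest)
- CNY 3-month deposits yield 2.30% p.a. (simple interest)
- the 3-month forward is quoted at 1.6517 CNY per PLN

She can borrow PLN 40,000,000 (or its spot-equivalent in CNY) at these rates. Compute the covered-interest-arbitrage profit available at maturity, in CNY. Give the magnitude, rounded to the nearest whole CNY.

T = 3/12 years.
Route A — deposit PLN, sell forward: 40,000,000 × 1.024975 × 1.6517 = CNY 67,718,048.30.
Route B — convert at spot, deposit CNY: 40,000,000 × 1.6986 × 1.005750 = CNY 68,334,678.00.
The quoted forward undervalues PLN, so borrow PLN, convert to CNY at spot, deposit the CNY at 2.30%, and buy PLN forward at 1.6517 to cover the loan.
Profit = 68,334,678.00 − 67,718,048.30 = CNY 616,630.

CNY 616,630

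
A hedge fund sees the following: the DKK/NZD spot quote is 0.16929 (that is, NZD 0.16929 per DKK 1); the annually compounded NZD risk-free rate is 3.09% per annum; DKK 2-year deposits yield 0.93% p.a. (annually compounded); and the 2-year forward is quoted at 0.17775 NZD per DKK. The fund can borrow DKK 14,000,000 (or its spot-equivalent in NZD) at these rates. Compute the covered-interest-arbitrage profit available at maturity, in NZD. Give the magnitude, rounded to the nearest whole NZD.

NZD 16,209

T = 2 years.
Keep in DKK, deliver into the forward: 14,000,000·1.01868649·0.17775 = NZD 2,535,001.33.
Swap to NZD now, deposit: 14,000,000·0.16929·1.06275481 = NZD 2,518,792.66.
The quoted forward overvalues DKK, so borrow NZD, buy DKK at spot, deposit the DKK at 0.93%, and sell the proceeds forward at 0.17775.
Profit = 2,535,001.33 − 2,518,792.66 = NZD 16,209.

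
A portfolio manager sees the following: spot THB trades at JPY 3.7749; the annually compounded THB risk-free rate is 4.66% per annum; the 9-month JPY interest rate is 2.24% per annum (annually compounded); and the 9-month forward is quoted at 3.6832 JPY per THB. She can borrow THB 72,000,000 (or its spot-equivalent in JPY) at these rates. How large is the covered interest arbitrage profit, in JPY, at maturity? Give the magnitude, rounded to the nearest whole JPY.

JPY 1,940,414

T = 9/12 years.
Route A — deposit THB, sell forward: 72,000,000 × 1.03475026859 × 3.6832 = JPY 274,405,837.63.
Route B — convert at spot, deposit JPY: 72,000,000 × 3.7749 × 1.01675339359 = JPY 276,346,251.75.
The quoted forward undervalues THB, so borrow THB, convert to JPY at spot, deposit the JPY at 2.24%, and buy THB forward at 3.6832 to cover the loan.
The gap between the two covered legs is JPY 1,940,414.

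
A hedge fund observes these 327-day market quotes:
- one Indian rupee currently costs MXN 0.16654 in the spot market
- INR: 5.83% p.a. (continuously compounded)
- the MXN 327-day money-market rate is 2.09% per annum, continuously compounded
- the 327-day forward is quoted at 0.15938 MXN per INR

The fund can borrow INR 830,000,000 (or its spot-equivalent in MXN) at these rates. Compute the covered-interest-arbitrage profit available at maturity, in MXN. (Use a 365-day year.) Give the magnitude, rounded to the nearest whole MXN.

MXN 1,462,441

T = 327/365 years.
Route A — deposit INR, sell forward: 830,000,000 × 1.05361847979 × 0.15938 = MXN 139,378,342.05.
Route B — convert at spot, deposit MXN: 830,000,000 × 0.16654 × 1.01890050496 = MXN 140,840,782.78.
The quoted forward undervalues INR, so borrow INR, convert to MXN at spot, deposit the MXN at 2.09%, and buy INR forward at 0.15938 to cover the loan.
Profit = 140,840,782.78 − 139,378,342.05 = MXN 1,462,441.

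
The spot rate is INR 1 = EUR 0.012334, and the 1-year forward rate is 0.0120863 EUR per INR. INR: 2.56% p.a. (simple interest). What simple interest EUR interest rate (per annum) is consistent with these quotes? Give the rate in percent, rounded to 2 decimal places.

0.50%

T = 1 year.
By CIP, F/S equals the EUR-to-INR growth ratio: 0.0120863/0.012334 = 0.9799173.
INR growth factor: 1 + 0.0256×1 = 1.025600.
Hence g_EUR = 1.0050032.
(1.0050032 − 1)/T = 0.005003, i.e. 0.50%.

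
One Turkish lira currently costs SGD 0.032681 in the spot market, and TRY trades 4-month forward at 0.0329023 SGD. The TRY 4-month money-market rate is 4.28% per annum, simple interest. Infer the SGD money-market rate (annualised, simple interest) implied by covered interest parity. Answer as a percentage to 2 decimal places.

6.34%

T = 4/12 years.
CIP gives F = S · g_SGD/g_TRY, so g_SGD/g_TRY = 0.0329023/0.032681 = 1.0067715.
TRY growth factor: 1 + 0.0428×4/12 = 1.0142667.
That pins the SGD growth at 1.0211348.
r = (1.0211348 − 1)/(4/12) = 0.063404 → 6.34%.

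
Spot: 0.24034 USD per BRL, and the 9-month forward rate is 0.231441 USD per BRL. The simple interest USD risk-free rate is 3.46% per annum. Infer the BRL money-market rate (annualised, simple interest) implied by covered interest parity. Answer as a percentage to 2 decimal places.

T = 9/12 years.
F/S = 0.231441/0.24034 = 0.9629733 = (growth of USD) / (growth of BRL).
USD growth factor: 1 + 0.0346×9/12 = 1.025950.
Hence g_BRL = 1.0653982.
r = (1.0653982 − 1)/(9/12) = 0.087198 → 8.72%.

8.72%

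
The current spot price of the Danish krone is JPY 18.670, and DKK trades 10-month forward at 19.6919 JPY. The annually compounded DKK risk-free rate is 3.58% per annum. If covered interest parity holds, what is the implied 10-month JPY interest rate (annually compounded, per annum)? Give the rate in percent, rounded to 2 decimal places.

T = 10/12 years.
F/S = 19.6919/18.67 = 1.0547349 = (growth of JPY) / (growth of DKK).
DKK growth factor: (1 + 0.0358)^(10/12) = 1.0297455.
So the JPY growth factor = 1.0861085.
r = 1.0861085^(12/10) − 1 = 0.104200 → 10.42%.

10.42%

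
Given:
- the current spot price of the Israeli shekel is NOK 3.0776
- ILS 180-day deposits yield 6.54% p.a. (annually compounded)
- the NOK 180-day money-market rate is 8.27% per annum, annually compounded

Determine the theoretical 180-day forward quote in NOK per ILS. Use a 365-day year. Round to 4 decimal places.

T = 180/365 years.
NOK accumulates by (1 + 0.0827)^(180/365) = 1.0399626.
ILS accumulates by (1 + 0.0654)^(180/365) = 1.0317344.
Forward (NOK per ILS) = 3.0776 × 1.0399626 / 1.0317344 = 3.102144.

3.1021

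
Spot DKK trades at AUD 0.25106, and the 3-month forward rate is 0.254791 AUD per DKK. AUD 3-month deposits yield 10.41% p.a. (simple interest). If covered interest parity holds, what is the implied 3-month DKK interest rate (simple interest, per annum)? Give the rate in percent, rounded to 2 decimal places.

T = 3/12 years.
By CIP, F/S equals the AUD-to-DKK growth ratio: 0.254791/0.25106 = 1.0148610.
AUD growth factor: 1 + 0.1041×3/12 = 1.026025.
That pins the DKK growth at 1.0110005.
r = (1.0110005 − 1)/(3/12) = 0.044002 → 4.40%.

4.40%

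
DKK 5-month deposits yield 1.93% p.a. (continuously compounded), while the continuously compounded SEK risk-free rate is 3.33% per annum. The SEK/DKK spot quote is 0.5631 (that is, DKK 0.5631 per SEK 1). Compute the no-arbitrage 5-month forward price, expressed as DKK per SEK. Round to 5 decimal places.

0.55982

T = 5/12 years.
DKK accumulates by e^(0.0193×5/12) = 1.0080741.
SEK growth factor: e^(0.0333×5/12) = 1.0139717.
CIP: F = S · (grow DKK)/(grow SEK) = 0.5631 × 1.0080741/1.0139717 = 0.5598248 DKK per SEK.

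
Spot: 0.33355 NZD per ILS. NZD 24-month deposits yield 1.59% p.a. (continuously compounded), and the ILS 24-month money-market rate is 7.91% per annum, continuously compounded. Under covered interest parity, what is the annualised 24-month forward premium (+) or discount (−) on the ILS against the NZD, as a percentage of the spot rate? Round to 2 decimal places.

-5.94%

T = 2 years.
No-arbitrage forward: 0.33355 × 1.032311 / 1.1714005 = 0.29394501 NZD/ILS.
(F − S)/S ÷ T = (0.29394501 − 0.33355)/0.33355/2 = -0.059369 → -5.94%.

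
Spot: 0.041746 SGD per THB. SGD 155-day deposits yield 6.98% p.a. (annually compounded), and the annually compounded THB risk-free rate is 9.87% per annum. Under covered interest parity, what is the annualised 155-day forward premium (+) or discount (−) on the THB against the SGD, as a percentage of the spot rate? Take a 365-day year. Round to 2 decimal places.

-2.65%

T = 155/365 years.
No-arbitrage forward: 0.041746 × 1.0290668 / 1.0407817 = 0.041276113 SGD/THB.
(F − S)/S ÷ T = (0.041276113 − 0.041746)/0.041746/(155/365) = -0.026506 → -2.65%.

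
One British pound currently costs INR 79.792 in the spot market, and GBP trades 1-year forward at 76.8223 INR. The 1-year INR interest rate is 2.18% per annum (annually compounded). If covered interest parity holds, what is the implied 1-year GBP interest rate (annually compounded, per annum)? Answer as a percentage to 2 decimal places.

T = 1 year.
By CIP, F/S equals the INR-to-GBP growth ratio: 76.8223/79.792 = 0.9627820.
The INR side grows by (1 + 0.0218)^1 = 1.021800.
Hence g_GBP = 1.0612994.
r = 1.0612994^(1/1) − 1 = 0.061299 → 6.13%.

6.13%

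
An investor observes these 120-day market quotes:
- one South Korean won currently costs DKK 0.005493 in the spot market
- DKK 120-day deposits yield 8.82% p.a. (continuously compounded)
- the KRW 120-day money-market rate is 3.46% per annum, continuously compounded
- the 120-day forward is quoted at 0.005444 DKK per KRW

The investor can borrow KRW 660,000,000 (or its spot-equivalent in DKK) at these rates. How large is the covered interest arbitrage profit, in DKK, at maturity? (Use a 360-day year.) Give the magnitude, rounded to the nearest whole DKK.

T = 120/360 years.
Keep in KRW, deliver into the forward: 660,000,000·1.011600099·0.005444 = DKK 3,634,719.62.
Swap to DKK now, deposit: 660,000,000·0.005493·1.029836447 = DKK 3,733,548.46.
The quoted forward undervalues KRW, so borrow KRW, convert to DKK at spot, deposit the DKK at 8.82%, and buy KRW forward at 0.005444 to cover the loan.
Arbitrage profit = |3,634,719.62 − 3,733,548.46| = DKK 98,829.

DKK 98,829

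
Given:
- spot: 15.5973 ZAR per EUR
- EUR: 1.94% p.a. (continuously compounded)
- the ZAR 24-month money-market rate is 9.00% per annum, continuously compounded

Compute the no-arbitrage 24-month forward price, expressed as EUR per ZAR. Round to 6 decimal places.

0.055671

T = 2 years.
ZAR accumulates by e^(0.0900×2) = 1.1972174.
EUR growth factor: e^(0.0194×2) = 1.0395626.
CIP: F = S · (grow ZAR)/(grow EUR) = 15.5973 × 1.1972174/1.0395626 = 17.96271 ZAR per EUR.
Invert for EUR per ZAR: 1 / 17.96271 = 0.055671.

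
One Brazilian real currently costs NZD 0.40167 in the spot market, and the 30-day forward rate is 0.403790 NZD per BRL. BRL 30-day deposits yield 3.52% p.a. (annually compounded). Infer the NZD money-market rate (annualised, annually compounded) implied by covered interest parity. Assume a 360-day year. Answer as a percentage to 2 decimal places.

10.27%

T = 30/360 years.
CIP gives F = S · g_NZD/g_BRL, so g_NZD/g_BRL = 0.40379/0.40167 = 1.0052780.
BRL growth factor: (1 + 0.0352)^(30/360) = 1.002887.
That pins the NZD growth at 1.0081802.
r = 1.0081802^(360/30) − 1 = 0.102702 → 10.27%.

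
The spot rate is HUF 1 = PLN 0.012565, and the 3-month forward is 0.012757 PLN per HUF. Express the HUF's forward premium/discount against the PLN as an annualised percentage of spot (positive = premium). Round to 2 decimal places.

T = 3/12 years.
Period premium: (0.012757 − 0.012565)/0.012565 = 0.0152805.
Annualise by dividing by T: 0.0152805 / (3/12) = 0.061122 → 6.11%.

+6.11%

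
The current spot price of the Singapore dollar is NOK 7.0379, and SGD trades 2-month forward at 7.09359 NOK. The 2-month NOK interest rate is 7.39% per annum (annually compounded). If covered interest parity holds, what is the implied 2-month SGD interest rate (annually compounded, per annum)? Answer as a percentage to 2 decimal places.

2.43%

T = 2/12 years.
By CIP, F/S equals the NOK-to-SGD growth ratio: 7.09359/7.0379 = 1.0079129.
NOK growth factor: (1 + 0.0739)^(2/12) = 1.0119537.
Hence g_SGD = 1.0040091.
r = 1.0040091^(12/2) − 1 = 0.024297 → 2.43%.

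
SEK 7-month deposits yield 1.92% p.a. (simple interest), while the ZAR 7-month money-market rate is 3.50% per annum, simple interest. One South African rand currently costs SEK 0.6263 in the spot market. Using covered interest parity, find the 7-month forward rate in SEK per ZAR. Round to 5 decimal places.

T = 7/12 years.
SEK growth factor: 1 + 0.0192×7/12 = 1.011200.
Growth of 1 ZAR over T: 1 + 0.0350×7/12 = 1.0204167.
CIP: F = S · (grow SEK)/(grow ZAR) = 0.6263 × 1.011200/1.0204167 = 0.6206431 SEK per ZAR.

0.62064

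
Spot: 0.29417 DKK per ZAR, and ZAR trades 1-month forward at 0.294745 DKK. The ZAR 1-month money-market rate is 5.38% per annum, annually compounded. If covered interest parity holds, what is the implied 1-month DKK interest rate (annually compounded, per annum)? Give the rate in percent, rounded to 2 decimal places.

7.88%

T = 1/12 years.
By CIP, F/S equals the DKK-to-ZAR growth ratio: 0.294745/0.29417 = 1.0019547.
The ZAR side grows by (1 + 0.0538)^(1/12) = 1.0043764.
Hence g_DKK = 1.0063397.
Annualise: 1.0063397^(12/1) − 1 = 0.078786 = 7.88%.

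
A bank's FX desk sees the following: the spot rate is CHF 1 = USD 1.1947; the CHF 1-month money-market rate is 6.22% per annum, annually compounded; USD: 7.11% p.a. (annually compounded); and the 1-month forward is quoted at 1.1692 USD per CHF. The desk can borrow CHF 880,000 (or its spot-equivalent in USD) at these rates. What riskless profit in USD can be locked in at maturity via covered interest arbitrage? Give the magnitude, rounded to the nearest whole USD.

USD 23,288

T = 1/12 years.
Keep in CHF, deliver into the forward: 880,000·1.005041183·1.1692 = USD 1,034,082.85.
Swap to USD now, deposit: 880,000·1.1947·1.005740259 = USD 1,057,370.94.
The quoted forward undervalues CHF, so borrow CHF, convert to USD at spot, deposit the USD at 7.11%, and buy CHF forward at 1.1692 to cover the loan.
The gap between the two covered legs is USD 23,288.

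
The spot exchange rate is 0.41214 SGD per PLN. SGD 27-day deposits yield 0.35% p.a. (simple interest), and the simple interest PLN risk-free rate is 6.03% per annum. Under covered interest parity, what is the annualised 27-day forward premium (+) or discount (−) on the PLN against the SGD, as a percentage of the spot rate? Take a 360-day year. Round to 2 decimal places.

T = 27/360 years.
CIP forward (SGD per PLN) = 0.41214 × 1.0002625/1.0045225 = 0.41039219.
(F − S)/S ÷ T = (0.41039219 − 0.41214)/0.41214/(27/360) = -0.056544 → -5.65%.

-5.65%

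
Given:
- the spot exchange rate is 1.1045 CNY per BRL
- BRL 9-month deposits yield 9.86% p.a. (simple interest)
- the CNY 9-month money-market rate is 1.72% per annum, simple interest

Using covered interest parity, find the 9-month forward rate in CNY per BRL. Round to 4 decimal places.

1.0417

T = 9/12 years.
CNY accumulates by 1 + 0.0172×9/12 = 1.012900.
Growth of 1 BRL over T: 1 + 0.0986×9/12 = 1.073950.
Forward (CNY per BRL) = 1.1045 × 1.012900 / 1.073950 = 1.041713.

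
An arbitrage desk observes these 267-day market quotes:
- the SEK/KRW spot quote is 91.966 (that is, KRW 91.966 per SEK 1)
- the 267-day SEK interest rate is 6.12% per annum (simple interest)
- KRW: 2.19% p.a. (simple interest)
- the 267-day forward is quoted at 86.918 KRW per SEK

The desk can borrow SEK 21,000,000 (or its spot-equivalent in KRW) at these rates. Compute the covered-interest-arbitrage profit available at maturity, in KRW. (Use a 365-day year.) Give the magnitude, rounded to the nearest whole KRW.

T = 267/365 years.
Keep in SEK, deliver into the forward: 21,000,000·1.044768219178·86.918 = KRW 1,906,992,445.56.
Swap to KRW now, deposit: 21,000,000·91.966·1.016020 = KRW 1,962,225,201.72.
The quoted forward undervalues SEK, so borrow SEK, convert to KRW at spot, deposit the KRW at 2.19%, and buy SEK forward at 86.918 to cover the loan.
The gap between the two covered legs is KRW 55,232,756.

KRW 55,232,756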